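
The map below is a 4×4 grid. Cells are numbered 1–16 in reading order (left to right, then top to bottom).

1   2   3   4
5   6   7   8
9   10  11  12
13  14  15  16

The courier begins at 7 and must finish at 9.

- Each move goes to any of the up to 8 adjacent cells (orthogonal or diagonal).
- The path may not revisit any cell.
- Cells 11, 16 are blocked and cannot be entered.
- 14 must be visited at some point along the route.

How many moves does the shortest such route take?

3

Any route passes through 14 somewhere between 7 and 9. Summing Chebyshev distances along the two legs (7 → 14 → 9) gives a lower bound of 2 + 1 = 3 moves.
A route of 3 moves achieves this: 7 → 10 → 14 → 9.
Since 3 matches the lower bound, it is optimal.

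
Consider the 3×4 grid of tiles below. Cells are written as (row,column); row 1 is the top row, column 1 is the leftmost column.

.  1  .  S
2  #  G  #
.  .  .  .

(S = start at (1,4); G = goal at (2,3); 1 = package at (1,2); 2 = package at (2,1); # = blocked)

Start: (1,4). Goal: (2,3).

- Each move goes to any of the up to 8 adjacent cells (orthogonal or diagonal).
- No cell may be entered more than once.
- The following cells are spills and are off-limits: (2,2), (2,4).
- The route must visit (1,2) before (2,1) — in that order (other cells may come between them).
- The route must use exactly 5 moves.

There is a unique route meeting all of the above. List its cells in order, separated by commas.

(1,4), (1,3), (1,2), (2,1), (3,2), (2,3)

The waypoints must appear in the order (1,2), (2,1), with no cell reused.
Route from (1,4): left 2 to (1,2), down-left 1 to (2,1), down-right 1 to (3,2), up-right 1 to (2,3) — 5 moves in all.
Check: order respected (1 at step 2, 2 at step 3); 5 moves as required.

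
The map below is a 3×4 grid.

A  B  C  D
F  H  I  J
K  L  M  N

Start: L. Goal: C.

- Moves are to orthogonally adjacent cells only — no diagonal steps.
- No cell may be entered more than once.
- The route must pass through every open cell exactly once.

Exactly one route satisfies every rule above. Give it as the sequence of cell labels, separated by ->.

Need to visit all 12 open cells exactly once, starting at L and ending at C.
Route from L: left to K, 2× up (reaching A), right to B, down to H, right to I, down to M, right to N, 2× up (reaching D), left to C — 11 moves in all.
Check: all 12 open cells covered.

L -> K -> F -> A -> B -> H -> I -> M -> N -> J -> D -> C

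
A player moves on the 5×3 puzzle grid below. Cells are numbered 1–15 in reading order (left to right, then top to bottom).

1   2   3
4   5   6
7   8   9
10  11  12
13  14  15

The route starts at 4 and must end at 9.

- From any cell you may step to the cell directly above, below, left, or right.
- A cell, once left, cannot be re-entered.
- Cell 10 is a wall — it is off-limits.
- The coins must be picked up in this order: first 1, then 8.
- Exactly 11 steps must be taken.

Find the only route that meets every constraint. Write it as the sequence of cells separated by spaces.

4 1 2 3 6 5 8 11 14 15 12 9

The waypoints must appear in the order 1, 8, with no cell reused.
Route from 4: up to 1, 2× right (reaching 3), down to 6, left to 5, 3× down (reaching 14), right to 15, 2× up (reaching 9) — 11 moves in all.
Check: order respected (1 at step 1, 8 at step 6); 11 moves as required.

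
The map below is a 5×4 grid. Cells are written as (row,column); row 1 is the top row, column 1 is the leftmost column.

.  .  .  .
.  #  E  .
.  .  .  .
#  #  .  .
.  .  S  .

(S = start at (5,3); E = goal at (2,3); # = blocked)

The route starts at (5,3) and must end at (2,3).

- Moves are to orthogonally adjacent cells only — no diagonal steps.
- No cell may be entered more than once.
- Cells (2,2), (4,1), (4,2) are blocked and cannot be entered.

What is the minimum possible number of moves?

3

The Manhattan distance from (5,3) to (2,3) is |5−2| + |3−3| = 3, so at least 3 moves are needed.
A route of 3 moves achieves this: (5,3) → (4,3) → (3,3) → (2,3).
Since 3 matches the lower bound, it is optimal.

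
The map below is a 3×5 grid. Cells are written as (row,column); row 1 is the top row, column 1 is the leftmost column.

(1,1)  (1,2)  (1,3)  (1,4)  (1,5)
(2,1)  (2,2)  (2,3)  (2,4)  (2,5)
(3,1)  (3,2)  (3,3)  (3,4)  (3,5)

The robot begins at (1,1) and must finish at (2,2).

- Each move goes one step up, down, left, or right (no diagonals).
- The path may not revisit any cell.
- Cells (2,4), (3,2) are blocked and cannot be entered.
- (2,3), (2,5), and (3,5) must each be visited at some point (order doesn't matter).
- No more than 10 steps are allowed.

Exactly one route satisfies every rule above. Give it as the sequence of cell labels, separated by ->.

The 10-move cap with required stops at (2,3), (2,5), (3,5) leaves no slack for detours.
Route from (1,1): right 4 to (1,5), down 2 to (3,5), left 2 to (3,3), up 1 to (2,3), left 1 to (2,2) — 10 moves in all.
Check: all required cells visited; 10 ≤ 10 moves.

(1,1) -> (1,2) -> (1,3) -> (1,4) -> (1,5) -> (2,5) -> (3,5) -> (3,4) -> (3,3) -> (2,3) -> (2,2)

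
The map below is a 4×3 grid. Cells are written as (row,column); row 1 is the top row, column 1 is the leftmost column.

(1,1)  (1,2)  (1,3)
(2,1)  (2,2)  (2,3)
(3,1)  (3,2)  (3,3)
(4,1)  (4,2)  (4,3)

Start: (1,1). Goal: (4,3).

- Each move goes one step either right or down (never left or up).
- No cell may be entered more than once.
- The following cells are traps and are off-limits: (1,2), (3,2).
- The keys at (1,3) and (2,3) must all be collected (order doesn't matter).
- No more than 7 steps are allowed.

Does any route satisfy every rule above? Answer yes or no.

Right/down moves force the required cells to be taken in the order (1,3), (2,3). Every right/down route from (1,1) to (1,3) runs into a blocked cell, so that leg cannot be completed.

no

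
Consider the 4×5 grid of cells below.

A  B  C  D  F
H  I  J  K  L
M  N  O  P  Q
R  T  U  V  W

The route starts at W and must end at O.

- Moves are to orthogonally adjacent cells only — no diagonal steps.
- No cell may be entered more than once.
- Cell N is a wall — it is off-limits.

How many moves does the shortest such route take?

The Manhattan distance from W to O is |4−3| + |5−3| = 3, so at least 3 moves are needed.
A route of 3 moves achieves this: W → Q → P → O.
Since 3 matches the lower bound, it is optimal.

3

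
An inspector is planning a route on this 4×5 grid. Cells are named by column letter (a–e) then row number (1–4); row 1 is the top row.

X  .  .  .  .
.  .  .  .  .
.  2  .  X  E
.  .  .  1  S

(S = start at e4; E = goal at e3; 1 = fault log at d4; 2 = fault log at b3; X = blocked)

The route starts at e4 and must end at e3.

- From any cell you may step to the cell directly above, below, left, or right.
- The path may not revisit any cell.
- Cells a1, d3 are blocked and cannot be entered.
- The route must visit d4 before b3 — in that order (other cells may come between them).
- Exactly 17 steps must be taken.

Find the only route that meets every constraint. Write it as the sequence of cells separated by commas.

e4, d4, c4, c3, b3, b4, a4, a3, a2, b2, b1, c1, c2, d2, d1, e1, e2, e3

The waypoints must appear in the order d4, b3, with no cell reused.
Route from e4: 2× left (reaching c4), up to c3, left to b3, down to b4, left to a4, 2× up (reaching a2), right to b2, up to b1, right to c1, down to c2, right to d2, up to d1, right to e1, 2× down (reaching e3) — 17 moves in all.
Check: order respected (1 at step 1, 2 at step 4); 17 moves as required.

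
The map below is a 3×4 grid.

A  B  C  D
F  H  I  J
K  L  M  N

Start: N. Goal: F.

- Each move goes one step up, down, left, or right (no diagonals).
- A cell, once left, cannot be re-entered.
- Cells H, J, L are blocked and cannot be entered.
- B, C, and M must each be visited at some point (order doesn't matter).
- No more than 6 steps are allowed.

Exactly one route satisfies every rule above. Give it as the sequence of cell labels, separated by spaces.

The budget equals the shortest possible length, so every move has to be on a shortest route through the required cells.
Route from N: left to M, 2× up (reaching C), 2× left (reaching A), down to F — 6 moves in all.
Check: all required cells visited; 6 ≤ 6 moves.

N M I C B A F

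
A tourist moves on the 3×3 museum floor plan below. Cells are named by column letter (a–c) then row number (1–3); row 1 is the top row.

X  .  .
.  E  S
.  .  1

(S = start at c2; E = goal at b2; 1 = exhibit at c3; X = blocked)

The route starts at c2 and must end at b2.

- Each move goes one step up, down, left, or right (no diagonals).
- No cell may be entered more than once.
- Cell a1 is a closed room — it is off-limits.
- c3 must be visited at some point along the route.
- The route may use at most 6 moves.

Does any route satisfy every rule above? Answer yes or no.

yes

One route that works: c2 → c3 → b3 → b2.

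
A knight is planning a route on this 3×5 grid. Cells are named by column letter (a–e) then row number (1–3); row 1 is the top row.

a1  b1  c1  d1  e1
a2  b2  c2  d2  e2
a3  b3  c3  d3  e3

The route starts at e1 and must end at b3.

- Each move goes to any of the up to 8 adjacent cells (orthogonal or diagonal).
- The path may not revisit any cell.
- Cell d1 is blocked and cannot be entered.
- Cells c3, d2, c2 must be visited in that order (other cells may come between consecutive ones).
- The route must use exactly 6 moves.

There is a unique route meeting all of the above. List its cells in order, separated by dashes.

The waypoints must appear in the order c3, d2, c2, with no cell reused.
Route from e1: down 1 to e2, down-left 1 to d3, left 1 to c3, up-right 1 to d2, left 1 to c2, down-left 1 to b3 — 6 moves in all.
Check: order respected (c3 at step 3, d2 at step 4, c2 at step 5); 6 moves as required.

e1 - e2 - d3 - c3 - d2 - c2 - b3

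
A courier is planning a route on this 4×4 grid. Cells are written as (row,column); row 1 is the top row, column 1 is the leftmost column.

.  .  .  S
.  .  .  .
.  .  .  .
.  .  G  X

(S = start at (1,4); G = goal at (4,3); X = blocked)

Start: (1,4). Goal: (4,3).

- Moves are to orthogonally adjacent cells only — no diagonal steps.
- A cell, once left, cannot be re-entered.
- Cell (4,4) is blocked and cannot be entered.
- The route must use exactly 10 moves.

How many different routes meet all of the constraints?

Need simple routes of exactly 10 moves from (1,4) to (4,3) (Manhattan distance 4, so 3 moves are spent on a detour and 3 undoing it).
Branch systematically from the start, pruning whenever the remaining move budget drops below the Manhattan distance to (4,3) or differs from it in parity. Grouping the completions by first move — via (2,4): 19; via (1,3): 14 — and summing: 19 + 14 = 33.
That gives 33 routes.

33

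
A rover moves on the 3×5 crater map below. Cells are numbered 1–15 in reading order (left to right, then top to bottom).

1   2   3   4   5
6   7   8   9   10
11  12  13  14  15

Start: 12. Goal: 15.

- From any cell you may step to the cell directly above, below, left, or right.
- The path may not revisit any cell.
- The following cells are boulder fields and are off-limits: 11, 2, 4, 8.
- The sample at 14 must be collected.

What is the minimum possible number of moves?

3

Any route passes through 14 somewhere between 12 and 15. Summing Manhattan distances along the two legs (12 → 14 → 15) gives a lower bound of 2 + 1 = 3 moves.
A route of 3 moves achieves this: 12 → 13 → 14 → 15.
Since 3 matches the lower bound, it is optimal.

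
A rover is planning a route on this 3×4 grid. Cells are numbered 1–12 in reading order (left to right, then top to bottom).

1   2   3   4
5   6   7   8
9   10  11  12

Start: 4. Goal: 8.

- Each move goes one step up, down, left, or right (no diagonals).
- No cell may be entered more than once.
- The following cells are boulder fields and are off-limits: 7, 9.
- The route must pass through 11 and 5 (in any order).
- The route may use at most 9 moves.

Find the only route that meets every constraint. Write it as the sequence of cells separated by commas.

Any route must reach 11 and 5 and still end at 8 within 9 moves, so the order of the required stops is forced.
Route from 4: 3× left (reaching 1), down to 5, right to 6, down to 10, 2× right (reaching 12), up to 8 — 9 moves in all.
Check: all required cells visited; 9 ≤ 9 moves.

4, 3, 2, 1, 5, 6, 10, 11, 12, 8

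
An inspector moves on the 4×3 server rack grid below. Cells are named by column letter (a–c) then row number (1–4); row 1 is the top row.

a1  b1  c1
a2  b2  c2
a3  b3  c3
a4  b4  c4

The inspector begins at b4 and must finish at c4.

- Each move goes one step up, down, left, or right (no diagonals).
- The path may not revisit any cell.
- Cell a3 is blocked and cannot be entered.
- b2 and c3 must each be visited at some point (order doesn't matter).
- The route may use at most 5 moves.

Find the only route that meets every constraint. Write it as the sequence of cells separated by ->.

The budget equals the shortest possible length, so every move has to be on a shortest route through the required cells.
Route from b4: 2× up (reaching b2), right to c2, 2× down (reaching c4) — 5 moves in all.
Check: all required cells visited; 5 ≤ 5 moves.

b4 -> b3 -> b2 -> c2 -> c3 -> c4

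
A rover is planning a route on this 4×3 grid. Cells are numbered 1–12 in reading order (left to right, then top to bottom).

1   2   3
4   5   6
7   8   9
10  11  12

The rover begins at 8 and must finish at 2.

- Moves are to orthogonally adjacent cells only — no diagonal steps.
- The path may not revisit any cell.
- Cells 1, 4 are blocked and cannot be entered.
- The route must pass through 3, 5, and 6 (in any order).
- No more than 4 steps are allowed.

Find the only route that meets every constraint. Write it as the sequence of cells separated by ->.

8 -> 5 -> 6 -> 3 -> 2

The 4-move cap with required stops at 3, 5, 6 leaves no slack for detours.
Route from 8: up 1 to 5, right 1 to 6, up 1 to 3, left 1 to 2 — 4 moves in all.
Check: all required cells visited; 4 ≤ 4 moves.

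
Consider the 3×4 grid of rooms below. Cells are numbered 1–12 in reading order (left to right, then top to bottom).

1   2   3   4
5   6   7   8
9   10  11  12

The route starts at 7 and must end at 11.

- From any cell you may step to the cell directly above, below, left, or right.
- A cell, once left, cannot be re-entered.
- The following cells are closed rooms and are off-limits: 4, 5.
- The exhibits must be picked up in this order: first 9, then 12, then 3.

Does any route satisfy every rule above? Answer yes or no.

9 must be visited but has only one open neighbour (10), and it is neither the start nor the goal — the route would have to enter and leave through 10, re-entering it.

no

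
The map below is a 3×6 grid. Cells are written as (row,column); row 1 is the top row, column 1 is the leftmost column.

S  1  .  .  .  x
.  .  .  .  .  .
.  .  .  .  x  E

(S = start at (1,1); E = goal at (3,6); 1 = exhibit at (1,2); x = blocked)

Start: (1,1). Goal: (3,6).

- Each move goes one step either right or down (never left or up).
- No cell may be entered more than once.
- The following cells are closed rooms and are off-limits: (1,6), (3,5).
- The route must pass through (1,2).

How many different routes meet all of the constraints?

4

A right/down-only route from (1,1) to (3,6) makes exactly 2 down-moves and 5 right-moves in some order.
With no other constraints that would be C(7,2) = 21 routes.
Split at (1,2) and multiply the segment counts (each segment already excludes blocked cells): (1,1)→(1,2): 1; (1,2)→(3,6): 4; product = 4.
That gives 4 routes.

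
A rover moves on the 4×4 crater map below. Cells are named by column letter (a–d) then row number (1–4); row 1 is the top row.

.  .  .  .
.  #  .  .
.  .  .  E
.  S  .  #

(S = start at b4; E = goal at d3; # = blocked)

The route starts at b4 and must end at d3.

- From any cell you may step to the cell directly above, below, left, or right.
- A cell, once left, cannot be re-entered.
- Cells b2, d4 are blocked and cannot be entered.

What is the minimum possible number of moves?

The Manhattan distance from b4 to d3 is |4−3| + |2−4| = 3, so at least 3 moves are needed.
A route of 3 moves achieves this: b4 → b3 → c3 → d3.
Since 3 matches the lower bound, it is optimal.

3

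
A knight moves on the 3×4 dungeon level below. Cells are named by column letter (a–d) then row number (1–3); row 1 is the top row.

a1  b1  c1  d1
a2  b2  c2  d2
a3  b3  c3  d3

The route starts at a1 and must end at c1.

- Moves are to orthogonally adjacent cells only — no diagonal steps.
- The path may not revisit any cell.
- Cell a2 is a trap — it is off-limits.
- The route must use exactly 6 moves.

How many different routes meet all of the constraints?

Need simple routes of exactly 6 moves from a1 to c1 (Manhattan distance 2, so 2 moves are spent on a detour and 2 undoing it).
Enumerating: a1 b1 b2 b3 c3 c2 c1 | a1 b1 b2 c2 d2 d1 c1.
That gives 2 routes.

2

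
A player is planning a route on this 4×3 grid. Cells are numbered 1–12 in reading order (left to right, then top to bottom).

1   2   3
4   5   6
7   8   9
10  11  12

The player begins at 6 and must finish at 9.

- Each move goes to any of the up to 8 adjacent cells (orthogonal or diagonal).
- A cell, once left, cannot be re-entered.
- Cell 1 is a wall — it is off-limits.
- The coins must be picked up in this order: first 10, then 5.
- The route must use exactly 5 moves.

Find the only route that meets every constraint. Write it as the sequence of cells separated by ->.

The waypoints must appear in the order 10, 5, with no cell reused.
Route from 6: down-left 2 to 10, up 1 to 7, up-right 1 to 5, down-right 1 to 9 — 5 moves in all.
Check: order respected (10 at step 2, 5 at step 4); 5 moves as required.

6 -> 8 -> 10 -> 7 -> 5 -> 9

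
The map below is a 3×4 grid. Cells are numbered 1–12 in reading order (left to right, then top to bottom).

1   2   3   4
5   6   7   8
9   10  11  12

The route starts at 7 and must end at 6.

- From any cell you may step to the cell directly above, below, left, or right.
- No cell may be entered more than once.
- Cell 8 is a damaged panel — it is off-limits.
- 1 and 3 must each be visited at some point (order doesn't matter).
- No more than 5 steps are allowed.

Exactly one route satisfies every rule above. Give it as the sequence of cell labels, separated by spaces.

7 3 2 1 5 6

The budget equals the shortest possible length, so every move has to be on a shortest route through the required cells.
Route from 7: up 1 to 3, left 2 to 1, down 1 to 5, right 1 to 6 — 5 moves in all.
Check: all required cells visited; 5 ≤ 5 moves.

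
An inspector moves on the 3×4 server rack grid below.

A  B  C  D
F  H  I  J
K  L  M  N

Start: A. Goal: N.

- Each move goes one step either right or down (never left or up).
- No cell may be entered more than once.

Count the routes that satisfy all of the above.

A right/down-only route from A to N makes exactly 2 down-moves and 3 right-moves in some order.
With no other constraints that would be C(5,2) = 10 routes.
That gives 10 routes.

10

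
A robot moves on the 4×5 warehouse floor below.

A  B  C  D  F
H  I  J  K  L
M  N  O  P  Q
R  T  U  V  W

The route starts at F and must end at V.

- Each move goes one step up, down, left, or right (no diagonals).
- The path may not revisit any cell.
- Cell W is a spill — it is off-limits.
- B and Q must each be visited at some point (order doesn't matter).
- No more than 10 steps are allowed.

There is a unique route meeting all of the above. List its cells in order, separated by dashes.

The 10-move cap with required stops at B, Q leaves no slack for detours.
Route from F: 3× left (reaching B), down to I, 3× right (reaching L), down to Q, left to P, down to V — 10 moves in all.
Check: all required cells visited; 10 ≤ 10 moves.

F - D - C - B - I - J - K - L - Q - P - V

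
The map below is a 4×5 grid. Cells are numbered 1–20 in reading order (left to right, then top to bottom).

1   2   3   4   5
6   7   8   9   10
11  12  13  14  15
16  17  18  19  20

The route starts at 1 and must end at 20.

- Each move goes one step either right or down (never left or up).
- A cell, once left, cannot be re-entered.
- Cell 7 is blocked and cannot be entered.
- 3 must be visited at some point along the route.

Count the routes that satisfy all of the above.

10

A right/down-only route from 1 to 20 makes exactly 3 down-moves and 4 right-moves in some order.
With no other constraints that would be C(7,3) = 35 routes.
Split at 3 and multiply the segment counts (each segment already excludes blocked cells): 1→3: 1; 3→20: 10; product = 10.
That gives 10 routes.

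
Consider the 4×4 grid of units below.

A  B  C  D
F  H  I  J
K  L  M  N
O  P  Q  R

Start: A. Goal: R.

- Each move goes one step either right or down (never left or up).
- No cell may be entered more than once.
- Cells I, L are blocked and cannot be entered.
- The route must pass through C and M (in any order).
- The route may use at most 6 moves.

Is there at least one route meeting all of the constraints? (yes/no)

no

Right/down moves force the required cells to be taken in the order C, M. Every right/down route from C to M runs into a blocked cell, so that leg cannot be completed.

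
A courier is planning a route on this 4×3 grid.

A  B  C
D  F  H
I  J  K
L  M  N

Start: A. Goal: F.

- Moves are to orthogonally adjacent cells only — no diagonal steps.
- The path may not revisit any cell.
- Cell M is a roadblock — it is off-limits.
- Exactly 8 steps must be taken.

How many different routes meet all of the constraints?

Need simple routes of exactly 8 moves from A to F (Manhattan distance 2, so 3 moves are spent on a detour and 3 undoing it).
Enumerating: A D I J K H C B F | A B C H K J I D F.
That gives 2 routes.

2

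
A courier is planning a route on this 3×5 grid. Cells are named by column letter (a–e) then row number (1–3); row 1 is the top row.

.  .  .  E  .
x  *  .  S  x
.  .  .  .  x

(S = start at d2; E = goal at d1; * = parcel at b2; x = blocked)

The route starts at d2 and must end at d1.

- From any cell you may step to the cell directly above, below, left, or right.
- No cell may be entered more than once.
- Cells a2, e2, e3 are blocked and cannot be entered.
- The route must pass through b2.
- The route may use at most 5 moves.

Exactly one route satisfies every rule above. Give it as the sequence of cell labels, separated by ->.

The 5-move cap with required stops at b2 leaves no slack for detours.
Route from d2: 2× left (reaching b2), up to b1, 2× right (reaching d1) — 5 moves in all.
Check: all required cells visited; 5 ≤ 5 moves.

d2 -> c2 -> b2 -> b1 -> c1 -> d1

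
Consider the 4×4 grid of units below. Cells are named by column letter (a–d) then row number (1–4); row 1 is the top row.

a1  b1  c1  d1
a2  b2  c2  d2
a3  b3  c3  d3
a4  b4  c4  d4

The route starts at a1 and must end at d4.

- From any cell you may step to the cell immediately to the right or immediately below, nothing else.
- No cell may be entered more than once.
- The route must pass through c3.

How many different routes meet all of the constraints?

12

A right/down-only route from a1 to d4 makes exactly 3 down-moves and 3 right-moves in some order.
With no other constraints that would be C(6,3) = 20 routes.
Split at c3 and multiply the segment counts: a1→c3: 6; c3→d4: 2; product = 12.
That gives 12 routes.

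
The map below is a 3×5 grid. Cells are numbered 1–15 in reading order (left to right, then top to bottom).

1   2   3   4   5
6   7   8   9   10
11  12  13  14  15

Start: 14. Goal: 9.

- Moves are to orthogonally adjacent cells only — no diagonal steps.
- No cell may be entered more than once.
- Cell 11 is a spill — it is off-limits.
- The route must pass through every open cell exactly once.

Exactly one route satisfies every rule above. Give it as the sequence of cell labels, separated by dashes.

Need to visit all 14 open cells exactly once, starting at 14 and ending at 9.
Cell 1 has only two open neighbours (6 and 2), so the path must pass straight through it: one of those is the cell it's entered from and the other is where it exits.
Route from 14: right 1 to 15, up 2 to 5, left 4 to 1, down 1 to 6, right 1 to 7, down 1 to 12, right 1 to 13, up 1 to 8, right 1 to 9 — 13 moves in all.
Check: all 14 open cells covered.

14 - 15 - 10 - 5 - 4 - 3 - 2 - 1 - 6 - 7 - 12 - 13 - 8 - 9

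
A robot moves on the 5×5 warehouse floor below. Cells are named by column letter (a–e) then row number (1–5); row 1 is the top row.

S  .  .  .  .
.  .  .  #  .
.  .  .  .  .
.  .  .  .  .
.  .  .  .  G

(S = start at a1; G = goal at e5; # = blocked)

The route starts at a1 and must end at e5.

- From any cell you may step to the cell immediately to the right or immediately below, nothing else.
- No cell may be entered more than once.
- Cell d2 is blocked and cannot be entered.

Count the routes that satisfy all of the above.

54

A right/down-only route from a1 to e5 makes exactly 4 down-moves and 4 right-moves in some order.
With no other constraints that would be C(8,4) = 70 routes.
Subtract routes through each blocked cell (inclusion–exclusion for overlaps): − through d2: 16 → 54.
That gives 54 routes.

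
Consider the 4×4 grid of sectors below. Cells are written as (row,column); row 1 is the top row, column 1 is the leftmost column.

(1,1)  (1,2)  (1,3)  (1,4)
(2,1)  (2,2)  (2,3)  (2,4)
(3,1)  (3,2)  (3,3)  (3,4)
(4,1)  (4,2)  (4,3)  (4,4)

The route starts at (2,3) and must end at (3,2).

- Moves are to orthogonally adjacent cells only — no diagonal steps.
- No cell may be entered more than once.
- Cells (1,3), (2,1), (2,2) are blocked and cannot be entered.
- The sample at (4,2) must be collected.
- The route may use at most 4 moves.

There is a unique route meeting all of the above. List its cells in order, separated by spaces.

(2,3) (3,3) (4,3) (4,2) (3,2)

Any route must reach (4,2) and still end at (3,2) within 4 moves, so the order of the required stops is forced.
Route from (2,3): down 2 to (4,3), left 1 to (4,2), up 1 to (3,2) — 4 moves in all.
Check: all required cells visited; 4 ≤ 4 moves.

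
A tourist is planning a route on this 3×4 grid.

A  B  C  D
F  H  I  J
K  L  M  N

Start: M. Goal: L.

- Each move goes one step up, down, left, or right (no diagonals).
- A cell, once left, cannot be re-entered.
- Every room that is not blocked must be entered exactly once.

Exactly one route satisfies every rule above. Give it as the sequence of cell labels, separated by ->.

M -> N -> J -> D -> C -> I -> H -> B -> A -> F -> K -> L

Need to visit all 12 open cells exactly once, starting at M and ending at L.
Cell A has only two open neighbours (F and B), so the path must pass straight through it: one of those is the cell it's entered from and the other is where it exits.
Route from M: right to N, 2× up (reaching D), left to C, down to I, left to H, up to B, left to A, 2× down (reaching K), right to L — 11 moves in all.
Check: all 12 open cells covered.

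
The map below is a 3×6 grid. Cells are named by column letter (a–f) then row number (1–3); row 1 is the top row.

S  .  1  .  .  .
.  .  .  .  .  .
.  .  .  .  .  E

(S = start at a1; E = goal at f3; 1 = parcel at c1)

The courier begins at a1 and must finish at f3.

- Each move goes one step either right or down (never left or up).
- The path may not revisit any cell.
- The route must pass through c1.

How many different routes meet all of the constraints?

A right/down-only route from a1 to f3 makes exactly 2 down-moves and 5 right-moves in some order.
With no other constraints that would be C(7,2) = 21 routes.
Split at c1 and multiply the segment counts: a1→c1: 1; c1→f3: 10; product = 10.
That gives 10 routes.

10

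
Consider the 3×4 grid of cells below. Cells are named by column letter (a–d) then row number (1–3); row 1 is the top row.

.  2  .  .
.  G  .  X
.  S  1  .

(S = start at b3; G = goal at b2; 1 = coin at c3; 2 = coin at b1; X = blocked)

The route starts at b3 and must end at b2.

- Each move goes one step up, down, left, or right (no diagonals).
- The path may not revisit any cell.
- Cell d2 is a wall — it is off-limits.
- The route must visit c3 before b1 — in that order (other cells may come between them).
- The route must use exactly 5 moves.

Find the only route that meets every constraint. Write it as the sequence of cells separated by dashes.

b3 - c3 - c2 - c1 - b1 - b2

The waypoints must appear in the order c3, b1, with no cell reused.
Route from b3: right 1 to c3, up 2 to c1, left 1 to b1, down 1 to b2 — 5 moves in all.
Check: order respected (1 at step 1, 2 at step 4); 5 moves as required.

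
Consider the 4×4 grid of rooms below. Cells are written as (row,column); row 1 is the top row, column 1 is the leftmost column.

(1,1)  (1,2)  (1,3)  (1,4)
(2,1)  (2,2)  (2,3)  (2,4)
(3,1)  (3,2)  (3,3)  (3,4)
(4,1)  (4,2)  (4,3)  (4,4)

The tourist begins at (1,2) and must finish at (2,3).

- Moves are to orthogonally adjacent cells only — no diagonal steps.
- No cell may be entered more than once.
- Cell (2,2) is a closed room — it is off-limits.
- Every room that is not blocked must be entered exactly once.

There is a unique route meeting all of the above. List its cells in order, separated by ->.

(1,2) -> (1,1) -> (2,1) -> (3,1) -> (4,1) -> (4,2) -> (3,2) -> (3,3) -> (4,3) -> (4,4) -> (3,4) -> (2,4) -> (1,4) -> (1,3) -> (2,3)

Need to visit all 15 open cells exactly once, starting at (1,2) and ending at (2,3).
Cell (4,1) has only two open neighbours ((3,1) and (4,2)), so the path must pass straight through it: one of those is the cell it's entered from and the other is where it exits.
Route from (1,2): left to (1,1), 3× down (reaching (4,1)), right to (4,2), up to (3,2), right to (3,3), down to (4,3), right to (4,4), 3× up (reaching (1,4)), left to (1,3), down to (2,3) — 14 moves in all.
Check: all 15 open cells covered.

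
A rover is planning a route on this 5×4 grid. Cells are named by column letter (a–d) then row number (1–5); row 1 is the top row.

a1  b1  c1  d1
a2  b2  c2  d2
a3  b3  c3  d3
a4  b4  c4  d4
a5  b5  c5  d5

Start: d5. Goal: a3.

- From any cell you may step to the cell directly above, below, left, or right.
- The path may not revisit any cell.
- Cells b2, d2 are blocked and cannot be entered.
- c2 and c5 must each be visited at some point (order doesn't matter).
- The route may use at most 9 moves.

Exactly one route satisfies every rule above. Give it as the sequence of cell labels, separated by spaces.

d5 c5 c4 c3 c2 c1 b1 a1 a2 a3

Any route must reach c2 and c5 and still end at a3 within 9 moves, so the order of the required stops is forced.
Route from d5: left 1 to c5, up 4 to c1, left 2 to a1, down 2 to a3 — 9 moves in all.
Check: all required cells visited; 9 ≤ 9 moves.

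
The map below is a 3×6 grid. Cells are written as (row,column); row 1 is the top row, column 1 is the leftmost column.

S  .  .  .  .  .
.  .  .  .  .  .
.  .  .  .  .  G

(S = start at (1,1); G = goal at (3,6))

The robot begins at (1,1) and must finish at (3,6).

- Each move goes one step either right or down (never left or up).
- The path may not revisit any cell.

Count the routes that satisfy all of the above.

21

A right/down-only route from (1,1) to (3,6) makes exactly 2 down-moves and 5 right-moves in some order.
With no other constraints that would be C(7,2) = 21 routes.
That gives 21 routes.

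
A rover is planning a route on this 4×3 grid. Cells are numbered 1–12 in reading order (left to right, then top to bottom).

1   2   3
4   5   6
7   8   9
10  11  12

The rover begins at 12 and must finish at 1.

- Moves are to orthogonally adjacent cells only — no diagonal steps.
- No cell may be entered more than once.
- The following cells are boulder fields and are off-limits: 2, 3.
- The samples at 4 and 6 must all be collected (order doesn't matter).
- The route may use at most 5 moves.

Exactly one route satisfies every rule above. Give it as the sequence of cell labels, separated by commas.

The 5-move cap with required stops at 4, 6 leaves no slack for detours.
Route from 12: up 2 to 6, left 2 to 4, up 1 to 1 — 5 moves in all.
Check: all required cells visited; 5 ≤ 5 moves.

12, 9, 6, 5, 4, 1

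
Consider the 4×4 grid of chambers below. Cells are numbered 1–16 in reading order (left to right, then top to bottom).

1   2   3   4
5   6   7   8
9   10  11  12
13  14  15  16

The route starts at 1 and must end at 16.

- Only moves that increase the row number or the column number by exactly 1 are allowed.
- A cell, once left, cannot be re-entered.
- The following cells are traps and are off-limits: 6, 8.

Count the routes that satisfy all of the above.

A right/down-only route from 1 to 16 makes exactly 3 down-moves and 3 right-moves in some order.
With no other constraints that would be C(6,3) = 20 routes.
Subtract routes through each blocked cell (inclusion–exclusion for overlaps): − through 6: 12 − through 8: 4 + through 6&8: 2 → 6.
That gives 6 routes.

6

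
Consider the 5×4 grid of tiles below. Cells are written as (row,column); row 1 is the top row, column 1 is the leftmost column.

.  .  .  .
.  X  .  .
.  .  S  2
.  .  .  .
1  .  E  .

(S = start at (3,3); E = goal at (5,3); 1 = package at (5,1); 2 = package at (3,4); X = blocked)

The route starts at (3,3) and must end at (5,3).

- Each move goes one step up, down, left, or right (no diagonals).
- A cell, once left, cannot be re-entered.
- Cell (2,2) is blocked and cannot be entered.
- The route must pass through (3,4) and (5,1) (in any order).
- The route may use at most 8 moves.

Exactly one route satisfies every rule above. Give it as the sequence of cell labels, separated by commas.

Any route must reach (3,4) and (5,1) and still end at (5,3) within 8 moves, so the order of the required stops is forced.
Route from (3,3): right to (3,4), down to (4,4), 3× left (reaching (4,1)), down to (5,1), 2× right (reaching (5,3)) — 8 moves in all.
Check: all required cells visited; 8 ≤ 8 moves.

(3,3), (3,4), (4,4), (4,3), (4,2), (4,1), (5,1), (5,2), (5,3)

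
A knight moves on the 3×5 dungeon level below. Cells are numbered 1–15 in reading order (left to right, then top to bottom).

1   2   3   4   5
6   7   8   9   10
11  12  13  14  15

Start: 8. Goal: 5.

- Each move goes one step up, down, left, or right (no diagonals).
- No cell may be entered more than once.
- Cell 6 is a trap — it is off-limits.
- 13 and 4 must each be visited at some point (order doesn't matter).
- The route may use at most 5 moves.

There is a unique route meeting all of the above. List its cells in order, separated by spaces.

8 13 14 9 4 5

Any route must reach 13 and 4 and still end at 5 within 5 moves, so the order of the required stops is forced.
Route from 8: down 1 to 13, right 1 to 14, up 2 to 4, right 1 to 5 — 5 moves in all.
Check: all required cells visited; 5 ≤ 5 moves.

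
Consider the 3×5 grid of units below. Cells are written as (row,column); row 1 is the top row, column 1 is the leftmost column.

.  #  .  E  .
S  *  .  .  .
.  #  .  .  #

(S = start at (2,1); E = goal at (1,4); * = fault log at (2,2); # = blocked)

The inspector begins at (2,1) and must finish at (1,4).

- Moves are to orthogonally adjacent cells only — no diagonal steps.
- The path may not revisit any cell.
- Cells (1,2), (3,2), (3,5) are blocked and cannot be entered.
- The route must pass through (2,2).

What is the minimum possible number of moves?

4

Any route passes through (2,2) somewhere between (2,1) and (1,4). Summing Manhattan distances along the two legs ((2,1) → (2,2) → (1,4)) gives a lower bound of 1 + 3 = 4 moves.
A route of 4 moves achieves this: (2,1) → (2,2) → (2,3) → (1,3) → (1,4).
Since 4 matches the lower bound, it is optimal.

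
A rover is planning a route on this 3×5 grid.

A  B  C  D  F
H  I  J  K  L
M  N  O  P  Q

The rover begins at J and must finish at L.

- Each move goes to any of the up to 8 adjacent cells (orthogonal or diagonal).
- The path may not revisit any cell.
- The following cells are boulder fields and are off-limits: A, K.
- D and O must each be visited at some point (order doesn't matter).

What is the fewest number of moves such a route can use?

5

Any route passes through D and O in some order between J and L. Summing Chebyshev distances along each leg and taking the cheapest ordering (J → O → D → L) gives a lower bound of 1 + 2 + 1 = 4 moves.
The shortest route satisfying every rule uses 5 moves: J → O → I → C → D → L.
The no-revisit rule (legs can't share cells) pushes the minimum above the 4-move bound; an exhaustive check rules out every length from 4 to 4, leaving 5 as the minimum.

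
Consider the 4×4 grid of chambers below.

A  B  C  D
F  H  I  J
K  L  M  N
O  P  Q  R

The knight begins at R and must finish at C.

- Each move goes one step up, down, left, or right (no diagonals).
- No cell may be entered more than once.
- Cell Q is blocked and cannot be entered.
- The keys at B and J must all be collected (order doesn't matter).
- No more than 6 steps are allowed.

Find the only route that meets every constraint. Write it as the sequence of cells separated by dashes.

The budget equals the shortest possible length, so every move has to be on a shortest route through the required cells.
Route from R: 2× up (reaching J), 2× left (reaching H), up to B, right to C — 6 moves in all.
Check: all required cells visited; 6 ≤ 6 moves.

R - N - J - I - H - B - C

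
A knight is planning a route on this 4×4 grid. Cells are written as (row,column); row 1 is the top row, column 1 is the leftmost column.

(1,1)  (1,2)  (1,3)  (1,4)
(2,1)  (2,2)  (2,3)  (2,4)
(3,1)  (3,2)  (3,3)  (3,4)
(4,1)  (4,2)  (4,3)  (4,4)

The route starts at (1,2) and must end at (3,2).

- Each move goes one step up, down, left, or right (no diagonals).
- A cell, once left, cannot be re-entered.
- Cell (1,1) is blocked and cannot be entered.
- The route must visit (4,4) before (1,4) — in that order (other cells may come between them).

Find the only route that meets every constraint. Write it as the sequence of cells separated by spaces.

(1,2) (2,2) (2,1) (3,1) (4,1) (4,2) (4,3) (4,4) (3,4) (2,4) (1,4) (1,3) (2,3) (3,3) (3,2)

The waypoints must appear in the order (4,4), (1,4), with no cell reused.
Route from (1,2): down 1 to (2,2), left 1 to (2,1), down 2 to (4,1), right 3 to (4,4), up 3 to (1,4), left 1 to (1,3), down 2 to (3,3), left 1 to (3,2) — 14 moves in all.
Check: order respected ((4,4) at step 7, (1,4) at step 10).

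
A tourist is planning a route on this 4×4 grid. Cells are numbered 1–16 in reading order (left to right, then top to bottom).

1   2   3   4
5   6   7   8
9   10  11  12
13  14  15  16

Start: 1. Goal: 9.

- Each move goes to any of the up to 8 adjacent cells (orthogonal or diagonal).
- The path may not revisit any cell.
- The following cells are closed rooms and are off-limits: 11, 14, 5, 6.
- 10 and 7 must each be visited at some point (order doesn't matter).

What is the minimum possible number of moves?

4

Any route passes through 10 and 7 in some order between 1 and 9. Summing Chebyshev distances along each leg and taking the cheapest ordering (1 → 7 → 10 → 9) gives a lower bound of 2 + 1 + 1 = 4 moves.
A route of 4 moves achieves this: 1 → 2 → 7 → 10 → 9.
Since 4 matches the lower bound, it is optimal.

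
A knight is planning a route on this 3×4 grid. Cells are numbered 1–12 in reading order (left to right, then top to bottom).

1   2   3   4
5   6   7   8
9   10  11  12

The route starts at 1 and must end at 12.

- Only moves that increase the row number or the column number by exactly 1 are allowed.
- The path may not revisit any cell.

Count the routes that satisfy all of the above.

A right/down-only route from 1 to 12 makes exactly 2 down-moves and 3 right-moves in some order.
With no other constraints that would be C(5,2) = 10 routes.
That gives 10 routes.

10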